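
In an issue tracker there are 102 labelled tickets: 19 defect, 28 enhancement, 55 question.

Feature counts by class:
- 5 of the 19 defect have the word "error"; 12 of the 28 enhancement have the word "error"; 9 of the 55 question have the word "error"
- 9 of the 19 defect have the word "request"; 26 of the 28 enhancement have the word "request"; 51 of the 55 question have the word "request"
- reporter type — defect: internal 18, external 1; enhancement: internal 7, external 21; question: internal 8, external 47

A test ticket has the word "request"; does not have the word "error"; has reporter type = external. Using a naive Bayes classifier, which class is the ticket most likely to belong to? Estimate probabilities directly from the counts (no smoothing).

question

defect: (19/102) × (14/19) × (9/19) × (1/19) ≈ 0.00342187
enhancement: (28/102) × (16/28) × (26/28) × (21/28) ≈ 0.109244
question: (55/102) × (46/55) × (51/55) × (47/55) ≈ 0.357355
Highest score → question.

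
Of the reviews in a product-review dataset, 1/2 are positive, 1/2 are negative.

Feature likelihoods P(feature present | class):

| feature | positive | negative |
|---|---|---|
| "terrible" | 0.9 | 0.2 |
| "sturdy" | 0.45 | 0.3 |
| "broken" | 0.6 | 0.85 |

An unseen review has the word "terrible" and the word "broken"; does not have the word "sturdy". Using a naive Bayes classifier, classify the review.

positive: 0.5 × 0.9 × (1−0.45) × 0.6 = 0.1485
negative: 0.5 × 0.2 × (1−0.3) × 0.85 = 0.0595
Highest score → positive.

positive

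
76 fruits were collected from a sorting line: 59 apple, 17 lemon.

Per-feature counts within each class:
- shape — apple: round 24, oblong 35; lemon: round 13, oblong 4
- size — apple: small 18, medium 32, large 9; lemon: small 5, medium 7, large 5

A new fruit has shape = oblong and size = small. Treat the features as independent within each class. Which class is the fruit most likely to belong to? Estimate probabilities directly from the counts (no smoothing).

apple

apple: (59/76) × (35/59) × (18/59) ≈ 0.1405
lemon: (17/76) × (4/17) × (5/17) ≈ 0.0154799
Highest score → apple.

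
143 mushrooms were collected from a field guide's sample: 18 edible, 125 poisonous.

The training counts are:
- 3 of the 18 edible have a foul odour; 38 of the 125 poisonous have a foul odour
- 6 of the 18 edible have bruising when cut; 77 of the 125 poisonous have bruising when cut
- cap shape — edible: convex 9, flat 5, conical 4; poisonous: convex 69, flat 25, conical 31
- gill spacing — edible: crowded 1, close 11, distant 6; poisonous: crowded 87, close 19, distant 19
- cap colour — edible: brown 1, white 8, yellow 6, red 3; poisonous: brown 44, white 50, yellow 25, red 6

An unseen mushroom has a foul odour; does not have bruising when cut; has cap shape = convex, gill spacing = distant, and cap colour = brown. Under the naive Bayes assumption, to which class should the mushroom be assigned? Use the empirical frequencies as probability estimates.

edible: (18/143) × (3/18) × (12/18) × (9/18) × (6/18) × (1/18) ≈ 0.0001295
poisonous: (125/143) × (38/125) × (48/125) × (69/125) × (19/125) × (44/125) ≈ 0.00301373
Highest score → poisonous.

poisonous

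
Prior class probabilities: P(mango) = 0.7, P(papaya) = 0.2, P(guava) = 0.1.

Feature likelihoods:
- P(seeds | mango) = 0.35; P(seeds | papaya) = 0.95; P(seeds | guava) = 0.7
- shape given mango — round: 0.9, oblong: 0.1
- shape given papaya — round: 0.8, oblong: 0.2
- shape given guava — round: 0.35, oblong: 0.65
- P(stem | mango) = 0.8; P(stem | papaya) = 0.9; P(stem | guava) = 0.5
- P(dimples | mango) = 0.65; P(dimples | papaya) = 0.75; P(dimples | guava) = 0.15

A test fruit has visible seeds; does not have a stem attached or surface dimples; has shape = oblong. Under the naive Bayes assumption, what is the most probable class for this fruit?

guava

mango: 0.7 × 0.35 × 0.1 × (1−0.8) × (1−0.65) = 0.001715
papaya: 0.2 × 0.95 × 0.2 × (1−0.9) × (1−0.75) = 0.00095
guava: 0.1 × 0.7 × 0.65 × (1−0.5) × (1−0.15) = 0.0193375
Highest score → guava.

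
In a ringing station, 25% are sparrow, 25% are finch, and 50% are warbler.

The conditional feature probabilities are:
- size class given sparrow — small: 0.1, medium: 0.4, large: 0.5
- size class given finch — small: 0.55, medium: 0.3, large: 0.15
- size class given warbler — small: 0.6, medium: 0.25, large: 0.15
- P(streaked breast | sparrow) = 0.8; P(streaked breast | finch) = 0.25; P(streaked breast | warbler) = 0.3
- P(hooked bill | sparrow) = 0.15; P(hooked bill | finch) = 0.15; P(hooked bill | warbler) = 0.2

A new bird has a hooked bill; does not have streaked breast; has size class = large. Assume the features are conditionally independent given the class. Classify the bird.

sparrow: 0.25 × 0.5 × (1−0.8) × 0.15 = 0.00375
finch: 0.25 × 0.15 × (1−0.25) × 0.15 = 0.00421875
warbler: 0.5 × 0.15 × (1−0.3) × 0.2 = 0.0105
Highest score → warbler.

warbler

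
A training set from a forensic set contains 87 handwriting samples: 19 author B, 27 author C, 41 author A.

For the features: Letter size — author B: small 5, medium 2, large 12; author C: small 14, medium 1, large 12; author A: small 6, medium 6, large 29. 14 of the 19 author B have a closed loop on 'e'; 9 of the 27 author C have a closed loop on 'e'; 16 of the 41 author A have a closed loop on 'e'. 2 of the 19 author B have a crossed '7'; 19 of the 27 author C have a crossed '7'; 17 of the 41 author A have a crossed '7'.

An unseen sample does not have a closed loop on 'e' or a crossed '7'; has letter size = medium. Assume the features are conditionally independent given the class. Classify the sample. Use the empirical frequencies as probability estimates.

author A

author B: (19/87) × (2/19) × (5/19) × (17/19) ≈ 0.00541281
author C: (27/87) × (1/27) × (18/27) × (8/27) ≈ 0.00227047
author A: (41/87) × (6/41) × (25/41) × (24/41) ≈ 0.0246159
Highest score → author A.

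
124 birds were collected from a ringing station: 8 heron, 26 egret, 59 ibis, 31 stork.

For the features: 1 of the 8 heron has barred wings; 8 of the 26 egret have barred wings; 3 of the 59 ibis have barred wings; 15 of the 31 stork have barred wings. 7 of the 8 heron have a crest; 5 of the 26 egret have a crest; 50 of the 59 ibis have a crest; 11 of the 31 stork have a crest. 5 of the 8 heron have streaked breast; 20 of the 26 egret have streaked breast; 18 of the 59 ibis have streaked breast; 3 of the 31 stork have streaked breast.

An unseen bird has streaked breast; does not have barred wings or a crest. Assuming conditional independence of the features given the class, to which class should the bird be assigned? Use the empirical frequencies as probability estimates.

egret

heron: (8/124) × (7/8) × (1/8) × (5/8) ≈ 0.00441028
egret: (26/124) × (18/26) × (21/26) × (20/26) ≈ 0.090189
ibis: (59/124) × (56/59) × (9/59) × (18/59) ≈ 0.0210173
stork: (31/124) × (16/31) × (20/31) × (3/31) ≈ 0.00805612
Highest score → egret.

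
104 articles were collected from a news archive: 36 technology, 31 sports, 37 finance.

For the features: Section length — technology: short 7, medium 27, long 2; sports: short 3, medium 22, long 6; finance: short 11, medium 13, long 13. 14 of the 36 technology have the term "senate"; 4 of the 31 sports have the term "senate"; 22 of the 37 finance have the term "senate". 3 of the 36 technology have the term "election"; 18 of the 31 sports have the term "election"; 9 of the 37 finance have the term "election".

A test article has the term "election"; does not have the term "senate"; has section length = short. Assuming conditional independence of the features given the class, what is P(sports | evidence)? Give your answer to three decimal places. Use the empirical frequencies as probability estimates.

0.513

technology: (36/104) × (7/36) × (22/36) × (3/36) ≈ 0.00342771
sports: (31/104) × (3/31) × (27/31) × (18/31) ≈ 0.0145882
finance: (37/104) × (11/37) × (15/37) × (9/37) ≈ 0.0104301
P(sports | x) = 0.0145882 / 0.02844601 ≈ 0.513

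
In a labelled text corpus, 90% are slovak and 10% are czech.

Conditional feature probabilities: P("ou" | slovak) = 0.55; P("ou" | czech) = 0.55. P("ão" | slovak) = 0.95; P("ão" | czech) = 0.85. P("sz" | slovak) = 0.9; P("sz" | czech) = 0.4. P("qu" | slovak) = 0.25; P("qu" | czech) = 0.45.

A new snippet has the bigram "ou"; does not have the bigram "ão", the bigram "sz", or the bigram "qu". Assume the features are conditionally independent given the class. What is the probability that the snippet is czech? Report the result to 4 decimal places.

0.5946

slovak: 0.9 × 0.55 × (1−0.95) × (1−0.9) × (1−0.25) = 0.00185625
czech: 0.1 × 0.55 × (1−0.85) × (1−0.4) × (1−0.45) = 0.0027225
P(czech | x) = 0.0027225 / 0.00457875 ≈ 0.5946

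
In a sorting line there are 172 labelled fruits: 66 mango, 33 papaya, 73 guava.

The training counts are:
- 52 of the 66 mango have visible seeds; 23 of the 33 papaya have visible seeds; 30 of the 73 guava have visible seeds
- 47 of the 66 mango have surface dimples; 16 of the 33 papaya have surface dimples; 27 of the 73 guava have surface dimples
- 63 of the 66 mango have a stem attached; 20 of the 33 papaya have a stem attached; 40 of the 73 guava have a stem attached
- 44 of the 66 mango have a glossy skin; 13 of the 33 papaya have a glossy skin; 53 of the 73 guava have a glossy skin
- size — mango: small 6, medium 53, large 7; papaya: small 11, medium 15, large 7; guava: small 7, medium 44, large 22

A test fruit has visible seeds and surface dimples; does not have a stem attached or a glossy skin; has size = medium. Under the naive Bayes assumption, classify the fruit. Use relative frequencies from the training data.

papaya

mango: (66/172) × (52/66) × (47/66) × (3/66) × (22/66) × (53/66) ≈ 0.00261949
papaya: (33/172) × (23/33) × (16/33) × (13/33) × (20/33) × (15/33) ≈ 0.00703604
guava: (73/172) × (30/73) × (27/73) × (33/73) × (20/73) × (44/73) ≈ 0.00481573
Highest score → papaya.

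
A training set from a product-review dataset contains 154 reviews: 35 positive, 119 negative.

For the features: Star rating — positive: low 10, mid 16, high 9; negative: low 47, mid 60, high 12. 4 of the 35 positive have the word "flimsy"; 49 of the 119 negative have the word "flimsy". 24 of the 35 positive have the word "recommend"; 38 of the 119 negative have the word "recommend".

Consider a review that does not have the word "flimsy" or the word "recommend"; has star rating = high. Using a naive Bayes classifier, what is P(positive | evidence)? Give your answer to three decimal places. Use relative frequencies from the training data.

0.343

positive: (35/154) × (9/35) × (31/35) × (11/35) ≈ 0.0162682
negative: (119/154) × (12/119) × (70/119) × (81/119) ≈ 0.0311996
P(positive | x) = 0.0162682 / 0.0474678 ≈ 0.343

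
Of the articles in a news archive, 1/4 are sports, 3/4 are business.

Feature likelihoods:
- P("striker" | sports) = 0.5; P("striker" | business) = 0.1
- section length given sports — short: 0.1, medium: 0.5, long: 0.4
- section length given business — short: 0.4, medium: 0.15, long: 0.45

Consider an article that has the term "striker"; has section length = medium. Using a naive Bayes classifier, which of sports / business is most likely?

sports: 0.25 × 0.5 × 0.5 = 0.0625
business: 0.75 × 0.1 × 0.15 = 0.01125
Highest score → sports.

sports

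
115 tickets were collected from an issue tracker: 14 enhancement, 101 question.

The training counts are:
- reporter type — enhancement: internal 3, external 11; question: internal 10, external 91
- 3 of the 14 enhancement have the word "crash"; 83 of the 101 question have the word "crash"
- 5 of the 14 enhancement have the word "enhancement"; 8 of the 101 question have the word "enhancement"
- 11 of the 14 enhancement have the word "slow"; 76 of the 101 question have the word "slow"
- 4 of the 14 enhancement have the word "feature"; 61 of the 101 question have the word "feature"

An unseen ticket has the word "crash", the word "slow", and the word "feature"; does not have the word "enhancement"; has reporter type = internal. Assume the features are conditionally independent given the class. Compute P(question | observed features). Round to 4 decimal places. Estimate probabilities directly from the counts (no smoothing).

0.9737

enhancement: (14/115) × (3/14) × (3/14) × (9/14) × (11/14) × (4/14) ≈ 0.000806729
question: (101/115) × (10/101) × (83/101) × (93/101) × (76/101) × (61/101) ≈ 0.0299034
P(question | x) = 0.0299034 / 0.030710129 ≈ 0.9737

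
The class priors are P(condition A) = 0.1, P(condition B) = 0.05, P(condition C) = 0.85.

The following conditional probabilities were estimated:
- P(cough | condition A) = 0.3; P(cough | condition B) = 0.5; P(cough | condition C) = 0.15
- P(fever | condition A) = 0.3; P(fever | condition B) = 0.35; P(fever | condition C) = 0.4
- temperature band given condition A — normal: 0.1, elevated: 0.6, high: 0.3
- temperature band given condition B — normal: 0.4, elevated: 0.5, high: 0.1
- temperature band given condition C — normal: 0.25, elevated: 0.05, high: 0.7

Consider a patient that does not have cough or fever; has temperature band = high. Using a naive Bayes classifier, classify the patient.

condition A: 0.1 × (1−0.3) × (1−0.3) × 0.3 = 0.0147
condition B: 0.05 × (1−0.5) × (1−0.35) × 0.1 = 0.001625
condition C: 0.85 × (1−0.15) × (1−0.4) × 0.7 = 0.30345
Highest score → condition C.

condition C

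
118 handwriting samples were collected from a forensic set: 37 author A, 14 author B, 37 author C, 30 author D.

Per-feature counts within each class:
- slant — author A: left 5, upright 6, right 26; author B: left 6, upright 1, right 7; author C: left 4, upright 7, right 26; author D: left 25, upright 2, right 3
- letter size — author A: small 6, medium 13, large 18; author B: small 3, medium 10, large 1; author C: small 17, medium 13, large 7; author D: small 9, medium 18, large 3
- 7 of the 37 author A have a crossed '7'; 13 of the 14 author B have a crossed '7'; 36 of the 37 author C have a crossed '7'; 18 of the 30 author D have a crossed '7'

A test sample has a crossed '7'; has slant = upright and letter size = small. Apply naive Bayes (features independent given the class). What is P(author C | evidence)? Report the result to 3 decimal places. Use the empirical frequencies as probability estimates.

0.808

author A: (37/118) × (6/37) × (6/37) × (7/37) ≈ 0.00155997
author B: (14/118) × (1/14) × (3/14) × (13/14) ≈ 0.00168627
author C: (37/118) × (7/37) × (17/37) × (36/37) ≈ 0.0265194
author D: (30/118) × (2/30) × (9/30) × (18/30) ≈ 0.00305085
P(author C | x) = 0.0265194 / 0.03281649 ≈ 0.808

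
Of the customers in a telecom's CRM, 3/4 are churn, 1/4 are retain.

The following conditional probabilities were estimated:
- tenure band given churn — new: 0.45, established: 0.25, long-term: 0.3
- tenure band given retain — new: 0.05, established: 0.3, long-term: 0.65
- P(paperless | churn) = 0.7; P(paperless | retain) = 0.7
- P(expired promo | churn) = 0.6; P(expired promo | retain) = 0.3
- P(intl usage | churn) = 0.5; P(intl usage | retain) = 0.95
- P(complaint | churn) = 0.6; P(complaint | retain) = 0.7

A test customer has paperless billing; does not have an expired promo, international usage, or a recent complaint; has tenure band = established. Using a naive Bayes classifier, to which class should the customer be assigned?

churn: 0.75 × 0.25 × 0.7 × (1−0.6) × (1−0.5) × (1−0.6) = 0.0105
retain: 0.25 × 0.3 × 0.7 × (1−0.3) × (1−0.95) × (1−0.7) = 0.00055125
Highest score → churn.

churn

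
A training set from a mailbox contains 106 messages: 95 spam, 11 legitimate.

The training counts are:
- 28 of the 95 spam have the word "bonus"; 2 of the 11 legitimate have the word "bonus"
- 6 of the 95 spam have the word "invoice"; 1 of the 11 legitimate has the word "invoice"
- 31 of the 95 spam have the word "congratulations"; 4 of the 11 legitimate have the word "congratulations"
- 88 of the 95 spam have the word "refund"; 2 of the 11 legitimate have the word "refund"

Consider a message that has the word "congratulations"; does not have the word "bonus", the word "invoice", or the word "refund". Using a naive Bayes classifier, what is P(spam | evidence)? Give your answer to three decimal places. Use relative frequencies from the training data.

spam: (95/106) × (67/95) × (89/95) × (31/95) × (7/95) ≈ 0.014238
legitimate: (11/106) × (9/11) × (10/11) × (4/11) × (9/11) ≈ 0.0229647
P(spam | x) = 0.014238 / 0.0372027 ≈ 0.383

0.383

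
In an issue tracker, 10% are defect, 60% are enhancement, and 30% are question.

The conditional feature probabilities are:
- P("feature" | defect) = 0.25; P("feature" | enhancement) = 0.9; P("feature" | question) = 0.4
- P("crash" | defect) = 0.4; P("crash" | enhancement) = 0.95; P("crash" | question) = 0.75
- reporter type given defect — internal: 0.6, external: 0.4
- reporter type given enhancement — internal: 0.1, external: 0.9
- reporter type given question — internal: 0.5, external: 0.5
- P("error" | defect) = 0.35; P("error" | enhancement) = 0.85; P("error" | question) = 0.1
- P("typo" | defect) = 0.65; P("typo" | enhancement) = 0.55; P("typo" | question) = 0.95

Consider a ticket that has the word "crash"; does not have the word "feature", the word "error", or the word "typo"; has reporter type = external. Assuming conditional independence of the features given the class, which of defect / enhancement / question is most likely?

defect: 0.1 × (1−0.25) × 0.4 × 0.4 × (1−0.35) × (1−0.65) = 0.00273
enhancement: 0.6 × (1−0.9) × 0.95 × 0.9 × (1−0.85) × (1−0.55) = 0.00346275
question: 0.3 × (1−0.4) × 0.75 × 0.5 × (1−0.1) × (1−0.95) = 0.0030375
Highest score → enhancement.

enhancement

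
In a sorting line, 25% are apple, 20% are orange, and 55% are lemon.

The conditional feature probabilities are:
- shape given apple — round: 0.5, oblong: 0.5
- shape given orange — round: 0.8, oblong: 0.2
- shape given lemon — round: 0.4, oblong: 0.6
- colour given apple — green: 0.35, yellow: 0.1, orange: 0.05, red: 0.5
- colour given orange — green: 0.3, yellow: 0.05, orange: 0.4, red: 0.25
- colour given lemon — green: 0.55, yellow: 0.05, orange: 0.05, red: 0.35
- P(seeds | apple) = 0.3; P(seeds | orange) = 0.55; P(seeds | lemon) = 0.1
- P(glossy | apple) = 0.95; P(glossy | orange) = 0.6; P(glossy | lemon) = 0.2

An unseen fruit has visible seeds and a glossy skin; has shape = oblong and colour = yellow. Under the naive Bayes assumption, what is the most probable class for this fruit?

apple

apple: 0.25 × 0.5 × 0.1 × 0.3 × 0.95 = 0.0035625
orange: 0.2 × 0.2 × 0.05 × 0.55 × 0.6 = 0.00066
lemon: 0.55 × 0.6 × 0.05 × 0.1 × 0.2 = 0.00033
Highest score → apple.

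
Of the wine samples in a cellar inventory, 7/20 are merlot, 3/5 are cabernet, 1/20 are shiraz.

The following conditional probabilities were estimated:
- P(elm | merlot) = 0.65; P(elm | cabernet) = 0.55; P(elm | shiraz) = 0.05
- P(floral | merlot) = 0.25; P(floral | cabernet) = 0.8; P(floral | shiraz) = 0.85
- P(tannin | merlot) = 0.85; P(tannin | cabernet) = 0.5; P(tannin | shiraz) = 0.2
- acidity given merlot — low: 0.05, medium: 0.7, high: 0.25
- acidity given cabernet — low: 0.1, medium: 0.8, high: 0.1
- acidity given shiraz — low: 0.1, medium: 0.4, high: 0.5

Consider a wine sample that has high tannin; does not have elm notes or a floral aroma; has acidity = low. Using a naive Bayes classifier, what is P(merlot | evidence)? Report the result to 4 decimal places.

merlot: 0.35 × (1−0.65) × (1−0.25) × 0.85 × 0.05 = 0.0039046875
cabernet: 0.6 × (1−0.55) × (1−0.8) × 0.5 × 0.1 = 0.0027
shiraz: 0.05 × (1−0.05) × (1−0.85) × 0.2 × 0.1 = 0.0001425
P(merlot | x) = 0.0039046875 / 0.0067471875 ≈ 0.5787

0.5787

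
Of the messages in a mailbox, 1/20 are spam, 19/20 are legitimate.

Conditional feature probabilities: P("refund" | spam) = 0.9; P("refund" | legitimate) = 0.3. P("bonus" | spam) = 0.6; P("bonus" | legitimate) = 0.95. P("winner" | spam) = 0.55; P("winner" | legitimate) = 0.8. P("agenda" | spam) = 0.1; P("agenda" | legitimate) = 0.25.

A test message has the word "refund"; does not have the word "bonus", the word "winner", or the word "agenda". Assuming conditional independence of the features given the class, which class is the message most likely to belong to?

spam: 0.05 × 0.9 × (1−0.6) × (1−0.55) × (1−0.1) = 0.00729
legitimate: 0.95 × 0.3 × (1−0.95) × (1−0.8) × (1−0.25) = 0.0021375
Highest score → spam.

spam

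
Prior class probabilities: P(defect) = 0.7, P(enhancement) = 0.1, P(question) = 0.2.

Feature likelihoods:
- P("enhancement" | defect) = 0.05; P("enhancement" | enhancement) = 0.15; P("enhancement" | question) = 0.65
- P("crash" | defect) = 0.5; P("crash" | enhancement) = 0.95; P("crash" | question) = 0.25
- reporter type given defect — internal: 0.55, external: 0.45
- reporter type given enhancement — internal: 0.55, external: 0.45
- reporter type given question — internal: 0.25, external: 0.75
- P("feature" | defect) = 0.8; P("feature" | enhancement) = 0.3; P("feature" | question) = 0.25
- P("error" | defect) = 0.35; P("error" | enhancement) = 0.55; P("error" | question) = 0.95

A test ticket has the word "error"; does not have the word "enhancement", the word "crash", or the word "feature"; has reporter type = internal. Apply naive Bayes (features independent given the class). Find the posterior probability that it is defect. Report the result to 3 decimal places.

0.555

defect: 0.7 × (1−0.05) × (1−0.5) × 0.55 × (1−0.8) × 0.35 = 0.01280125
enhancement: 0.1 × (1−0.15) × (1−0.95) × 0.55 × (1−0.3) × 0.55 = 0.0008999375
question: 0.2 × (1−0.65) × (1−0.25) × 0.25 × (1−0.25) × 0.95 = 0.0093515625
P(defect | x) = 0.01280125 / 0.02305275 ≈ 0.555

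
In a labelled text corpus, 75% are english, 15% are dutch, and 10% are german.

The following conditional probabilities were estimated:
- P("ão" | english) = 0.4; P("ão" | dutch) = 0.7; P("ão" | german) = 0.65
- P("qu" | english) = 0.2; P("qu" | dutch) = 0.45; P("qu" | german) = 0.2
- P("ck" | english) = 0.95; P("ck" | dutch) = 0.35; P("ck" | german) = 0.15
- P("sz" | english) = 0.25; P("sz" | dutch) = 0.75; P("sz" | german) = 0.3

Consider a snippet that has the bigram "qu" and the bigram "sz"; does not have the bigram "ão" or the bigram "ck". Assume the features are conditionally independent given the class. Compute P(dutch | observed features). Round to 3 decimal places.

english: 0.75 × (1−0.4) × 0.2 × (1−0.95) × 0.25 = 0.001125
dutch: 0.15 × (1−0.7) × 0.45 × (1−0.35) × 0.75 = 0.009871875
german: 0.1 × (1−0.65) × 0.2 × (1−0.15) × 0.3 = 0.001785
P(dutch | x) = 0.009871875 / 0.012781875 ≈ 0.772

0.772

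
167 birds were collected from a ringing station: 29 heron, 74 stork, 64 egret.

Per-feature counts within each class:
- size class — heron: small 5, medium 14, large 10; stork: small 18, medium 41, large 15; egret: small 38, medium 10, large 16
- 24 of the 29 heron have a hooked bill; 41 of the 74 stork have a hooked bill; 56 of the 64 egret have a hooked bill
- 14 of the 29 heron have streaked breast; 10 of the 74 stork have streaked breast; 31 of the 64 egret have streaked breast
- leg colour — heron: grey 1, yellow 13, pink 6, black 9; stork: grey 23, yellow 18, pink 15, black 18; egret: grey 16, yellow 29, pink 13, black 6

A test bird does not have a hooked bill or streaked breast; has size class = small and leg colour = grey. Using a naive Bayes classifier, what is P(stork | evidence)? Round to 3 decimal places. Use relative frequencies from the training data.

0.775

heron: (29/167) × (5/29) × (5/29) × (15/29) × (1/29) ≈ 0.0000920706
stork: (74/167) × (18/74) × (33/74) × (64/74) × (23/74) ≈ 0.0129206
egret: (64/167) × (38/64) × (8/64) × (33/64) × (16/64) ≈ 0.0036665
P(stork | x) = 0.0129206 / 0.0166791706 ≈ 0.775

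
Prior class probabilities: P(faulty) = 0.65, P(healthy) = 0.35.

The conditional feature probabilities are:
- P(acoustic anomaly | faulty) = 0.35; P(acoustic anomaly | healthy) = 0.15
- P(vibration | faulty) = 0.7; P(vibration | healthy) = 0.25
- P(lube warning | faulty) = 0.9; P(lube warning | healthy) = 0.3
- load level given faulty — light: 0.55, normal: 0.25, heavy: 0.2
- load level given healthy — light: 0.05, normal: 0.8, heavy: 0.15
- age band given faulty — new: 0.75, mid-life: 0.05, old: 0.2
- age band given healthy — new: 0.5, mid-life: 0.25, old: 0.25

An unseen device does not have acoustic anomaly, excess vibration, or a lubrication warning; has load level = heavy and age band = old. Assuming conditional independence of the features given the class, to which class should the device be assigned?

faulty: 0.65 × (1−0.35) × (1−0.7) × (1−0.9) × 0.2 × 0.2 = 0.000507
healthy: 0.35 × (1−0.15) × (1−0.25) × (1−0.3) × 0.15 × 0.25 = 0.00585703125
Highest score → healthy.

healthy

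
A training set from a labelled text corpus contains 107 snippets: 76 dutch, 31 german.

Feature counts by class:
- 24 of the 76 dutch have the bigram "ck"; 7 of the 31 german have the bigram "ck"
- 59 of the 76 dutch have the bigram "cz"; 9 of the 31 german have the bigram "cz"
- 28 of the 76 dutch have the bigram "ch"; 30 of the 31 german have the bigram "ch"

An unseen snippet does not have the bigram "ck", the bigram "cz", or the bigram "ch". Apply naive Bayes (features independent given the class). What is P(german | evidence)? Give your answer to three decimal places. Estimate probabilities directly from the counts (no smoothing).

0.070

dutch: (76/107) × (52/76) × (17/76) × (48/76) ≈ 0.0686566
german: (31/107) × (24/31) × (22/31) × (1/31) ≈ 0.00513484
P(german | x) = 0.00513484 / 0.07379144 ≈ 0.070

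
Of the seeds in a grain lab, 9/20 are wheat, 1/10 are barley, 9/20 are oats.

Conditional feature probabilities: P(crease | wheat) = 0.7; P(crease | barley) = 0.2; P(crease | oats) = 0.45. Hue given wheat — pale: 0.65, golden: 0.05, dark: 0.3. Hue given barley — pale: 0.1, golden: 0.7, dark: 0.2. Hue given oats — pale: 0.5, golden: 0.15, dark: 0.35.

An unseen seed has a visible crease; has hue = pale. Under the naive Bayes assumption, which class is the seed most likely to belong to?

wheat: 0.45 × 0.7 × 0.65 = 0.20475
barley: 0.1 × 0.2 × 0.1 = 0.002
oats: 0.45 × 0.45 × 0.5 = 0.10125
Highest score → wheat.

wheat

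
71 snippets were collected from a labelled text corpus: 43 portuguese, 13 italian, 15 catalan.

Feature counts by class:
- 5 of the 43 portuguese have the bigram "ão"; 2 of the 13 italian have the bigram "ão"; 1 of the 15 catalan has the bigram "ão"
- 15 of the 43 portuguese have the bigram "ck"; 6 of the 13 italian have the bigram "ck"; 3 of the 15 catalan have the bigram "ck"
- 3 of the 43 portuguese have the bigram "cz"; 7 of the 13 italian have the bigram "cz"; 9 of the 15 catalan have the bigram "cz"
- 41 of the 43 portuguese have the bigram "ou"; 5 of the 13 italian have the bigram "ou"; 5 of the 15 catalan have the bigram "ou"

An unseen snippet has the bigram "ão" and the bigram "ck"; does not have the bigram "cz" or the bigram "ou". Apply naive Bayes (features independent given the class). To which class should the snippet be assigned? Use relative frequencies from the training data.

portuguese: (43/71) × (5/43) × (15/43) × (40/43) × (2/43) ≈ 0.00106289
italian: (13/71) × (2/13) × (6/13) × (6/13) × (8/13) ≈ 0.00369262
catalan: (15/71) × (1/15) × (3/15) × (6/15) × (10/15) ≈ 0.000751174
Highest score → italian.

italian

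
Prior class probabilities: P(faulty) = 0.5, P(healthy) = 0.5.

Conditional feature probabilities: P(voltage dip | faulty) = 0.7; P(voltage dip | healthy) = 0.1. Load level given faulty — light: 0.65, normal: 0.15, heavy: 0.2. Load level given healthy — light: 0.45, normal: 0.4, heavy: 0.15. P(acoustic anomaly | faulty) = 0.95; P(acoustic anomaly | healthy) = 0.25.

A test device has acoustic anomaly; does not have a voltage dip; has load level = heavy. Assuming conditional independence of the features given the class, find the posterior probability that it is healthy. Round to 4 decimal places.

faulty: 0.5 × (1−0.7) × 0.2 × 0.95 = 0.0285
healthy: 0.5 × (1−0.1) × 0.15 × 0.25 = 0.016875
P(healthy | x) = 0.016875 / 0.045375 ≈ 0.3719

0.3719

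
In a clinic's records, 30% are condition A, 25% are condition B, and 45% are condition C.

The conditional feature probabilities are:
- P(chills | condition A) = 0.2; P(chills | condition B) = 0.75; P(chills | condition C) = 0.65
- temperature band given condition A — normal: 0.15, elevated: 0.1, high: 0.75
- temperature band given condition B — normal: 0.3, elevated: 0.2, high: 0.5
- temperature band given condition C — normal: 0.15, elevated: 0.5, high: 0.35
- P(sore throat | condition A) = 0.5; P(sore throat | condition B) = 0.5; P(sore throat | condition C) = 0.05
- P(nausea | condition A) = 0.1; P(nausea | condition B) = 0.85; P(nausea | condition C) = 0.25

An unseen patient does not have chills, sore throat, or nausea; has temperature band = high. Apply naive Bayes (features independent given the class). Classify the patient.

condition A

condition A: 0.3 × (1−0.2) × 0.75 × (1−0.5) × (1−0.1) = 0.081
condition B: 0.25 × (1−0.75) × 0.5 × (1−0.5) × (1−0.85) = 0.00234375
condition C: 0.45 × (1−0.65) × 0.35 × (1−0.05) × (1−0.25) = 0.0392765625
Highest score → condition A.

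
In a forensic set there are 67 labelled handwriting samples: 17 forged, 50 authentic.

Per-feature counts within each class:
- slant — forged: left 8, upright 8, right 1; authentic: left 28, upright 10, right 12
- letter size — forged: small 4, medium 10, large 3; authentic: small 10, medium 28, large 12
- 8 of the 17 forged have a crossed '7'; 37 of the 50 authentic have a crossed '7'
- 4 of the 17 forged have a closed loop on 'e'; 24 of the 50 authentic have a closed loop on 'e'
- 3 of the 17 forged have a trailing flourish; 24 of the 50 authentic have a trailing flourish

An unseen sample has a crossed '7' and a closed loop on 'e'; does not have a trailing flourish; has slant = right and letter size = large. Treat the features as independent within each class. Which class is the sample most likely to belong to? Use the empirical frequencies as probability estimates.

authentic

forged: (17/67) × (1/17) × (3/17) × (8/17) × (4/17) × (14/17) ≈ 0.000240176
authentic: (50/67) × (12/50) × (12/50) × (37/50) × (24/50) × (26/50) ≈ 0.00793952
Highest score → authentic.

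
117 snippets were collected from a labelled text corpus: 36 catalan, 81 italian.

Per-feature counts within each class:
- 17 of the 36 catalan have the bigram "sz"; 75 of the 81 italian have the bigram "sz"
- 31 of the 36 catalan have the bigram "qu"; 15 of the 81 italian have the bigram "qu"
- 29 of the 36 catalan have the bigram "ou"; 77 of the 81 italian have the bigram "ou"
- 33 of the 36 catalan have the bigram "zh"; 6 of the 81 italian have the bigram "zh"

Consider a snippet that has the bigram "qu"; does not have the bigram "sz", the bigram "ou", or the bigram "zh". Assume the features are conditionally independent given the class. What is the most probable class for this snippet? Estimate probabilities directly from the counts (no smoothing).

catalan: (36/117) × (19/36) × (31/36) × (7/36) × (3/36) ≈ 0.0022659
italian: (81/117) × (6/81) × (15/81) × (4/81) × (75/81) ≈ 0.000434233
Highest score → catalan.

catalan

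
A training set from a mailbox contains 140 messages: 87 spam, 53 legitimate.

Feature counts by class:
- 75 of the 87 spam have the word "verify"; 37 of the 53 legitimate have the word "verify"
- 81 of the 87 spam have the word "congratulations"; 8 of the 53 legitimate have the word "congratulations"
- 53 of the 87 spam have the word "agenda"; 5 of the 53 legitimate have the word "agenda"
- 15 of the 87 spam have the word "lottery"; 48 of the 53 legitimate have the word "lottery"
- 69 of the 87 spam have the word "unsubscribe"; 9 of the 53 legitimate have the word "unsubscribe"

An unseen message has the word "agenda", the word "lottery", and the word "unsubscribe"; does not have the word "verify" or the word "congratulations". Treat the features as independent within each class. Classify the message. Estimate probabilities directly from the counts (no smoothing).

spam: (87/140) × (12/87) × (6/87) × (53/87) × (15/87) × (69/87) ≈ 0.000492429
legitimate: (53/140) × (16/53) × (45/53) × (5/53) × (48/53) × (9/53) ≈ 0.00140784
Highest score → legitimate.

legitimate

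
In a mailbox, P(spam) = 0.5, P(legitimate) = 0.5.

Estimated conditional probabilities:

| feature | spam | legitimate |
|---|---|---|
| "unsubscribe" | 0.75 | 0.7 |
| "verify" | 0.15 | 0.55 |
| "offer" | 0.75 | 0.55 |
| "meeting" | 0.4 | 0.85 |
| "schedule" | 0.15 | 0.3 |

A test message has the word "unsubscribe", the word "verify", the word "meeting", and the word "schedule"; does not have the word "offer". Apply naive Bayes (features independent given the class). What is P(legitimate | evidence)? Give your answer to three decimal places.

spam: 0.5 × 0.75 × 0.15 × (1−0.75) × 0.4 × 0.15 = 0.00084375
legitimate: 0.5 × 0.7 × 0.55 × (1−0.55) × 0.85 × 0.3 = 0.022089375
P(legitimate | x) = 0.022089375 / 0.022933125 ≈ 0.963

0.963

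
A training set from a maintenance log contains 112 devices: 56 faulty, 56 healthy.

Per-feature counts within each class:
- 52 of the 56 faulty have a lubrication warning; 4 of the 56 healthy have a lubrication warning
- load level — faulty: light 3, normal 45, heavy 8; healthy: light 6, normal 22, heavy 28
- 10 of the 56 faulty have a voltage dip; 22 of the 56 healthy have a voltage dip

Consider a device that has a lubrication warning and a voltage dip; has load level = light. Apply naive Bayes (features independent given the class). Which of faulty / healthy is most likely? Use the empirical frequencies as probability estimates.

faulty

faulty: (56/112) × (52/56) × (3/56) × (10/56) ≈ 0.00444151
healthy: (56/112) × (4/56) × (6/56) × (22/56) ≈ 0.00150328
Highest score → faulty.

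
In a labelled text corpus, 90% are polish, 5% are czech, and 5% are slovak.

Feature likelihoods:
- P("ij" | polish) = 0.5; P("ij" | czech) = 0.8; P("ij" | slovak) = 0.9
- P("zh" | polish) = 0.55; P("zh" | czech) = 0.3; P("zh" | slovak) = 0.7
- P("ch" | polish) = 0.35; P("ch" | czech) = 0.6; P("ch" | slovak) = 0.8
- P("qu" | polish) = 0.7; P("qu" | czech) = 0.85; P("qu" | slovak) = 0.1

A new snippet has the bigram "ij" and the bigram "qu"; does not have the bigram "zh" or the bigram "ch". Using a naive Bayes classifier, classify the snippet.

polish: 0.9 × 0.5 × (1−0.55) × (1−0.35) × 0.7 = 0.0921375
czech: 0.05 × 0.8 × (1−0.3) × (1−0.6) × 0.85 = 0.00952
slovak: 0.05 × 0.9 × (1−0.7) × (1−0.8) × 0.1 = 0.00027
Highest score → polish.

polish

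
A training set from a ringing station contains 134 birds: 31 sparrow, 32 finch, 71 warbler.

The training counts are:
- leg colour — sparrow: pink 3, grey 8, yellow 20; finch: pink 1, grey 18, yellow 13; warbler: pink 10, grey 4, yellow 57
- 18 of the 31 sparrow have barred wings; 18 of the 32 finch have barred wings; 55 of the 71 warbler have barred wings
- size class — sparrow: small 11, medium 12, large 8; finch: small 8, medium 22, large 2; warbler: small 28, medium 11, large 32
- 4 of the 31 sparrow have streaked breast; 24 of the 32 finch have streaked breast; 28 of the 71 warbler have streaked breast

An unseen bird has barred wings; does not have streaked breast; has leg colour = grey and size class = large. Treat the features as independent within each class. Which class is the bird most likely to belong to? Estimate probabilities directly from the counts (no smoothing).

sparrow

sparrow: (31/134) × (8/31) × (18/31) × (8/31) × (27/31) ≈ 0.00779159
finch: (32/134) × (18/32) × (18/32) × (2/32) × (8/32) ≈ 0.00118062
warbler: (71/134) × (4/71) × (55/71) × (32/71) × (43/71) ≈ 0.00631192
Highest score → sparrow.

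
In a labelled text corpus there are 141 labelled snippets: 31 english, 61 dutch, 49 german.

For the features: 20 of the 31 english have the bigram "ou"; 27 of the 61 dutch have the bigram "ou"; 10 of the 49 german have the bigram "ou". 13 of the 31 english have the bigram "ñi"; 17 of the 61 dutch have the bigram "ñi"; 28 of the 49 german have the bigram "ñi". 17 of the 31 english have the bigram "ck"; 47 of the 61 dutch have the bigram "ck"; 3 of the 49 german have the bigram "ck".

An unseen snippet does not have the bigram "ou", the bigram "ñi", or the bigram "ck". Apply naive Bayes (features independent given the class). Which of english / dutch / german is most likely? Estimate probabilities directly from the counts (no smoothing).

german

english: (31/141) × (11/31) × (18/31) × (14/31) ≈ 0.0204574
dutch: (61/141) × (34/61) × (44/61) × (14/61) ≈ 0.0399191
german: (49/141) × (39/49) × (21/49) × (46/49) ≈ 0.111283
Highest score → german.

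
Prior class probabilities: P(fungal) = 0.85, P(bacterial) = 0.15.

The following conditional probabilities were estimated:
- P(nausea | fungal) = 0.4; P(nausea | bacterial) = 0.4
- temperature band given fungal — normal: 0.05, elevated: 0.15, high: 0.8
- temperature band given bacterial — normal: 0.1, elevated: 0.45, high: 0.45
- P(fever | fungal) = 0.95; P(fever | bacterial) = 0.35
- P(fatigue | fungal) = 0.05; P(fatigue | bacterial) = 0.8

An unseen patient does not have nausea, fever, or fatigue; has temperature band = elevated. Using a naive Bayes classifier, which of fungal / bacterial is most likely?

bacterial

fungal: 0.85 × (1−0.4) × 0.15 × (1−0.95) × (1−0.05) = 0.00363375
bacterial: 0.15 × (1−0.4) × 0.45 × (1−0.35) × (1−0.8) = 0.005265
Highest score → bacterial.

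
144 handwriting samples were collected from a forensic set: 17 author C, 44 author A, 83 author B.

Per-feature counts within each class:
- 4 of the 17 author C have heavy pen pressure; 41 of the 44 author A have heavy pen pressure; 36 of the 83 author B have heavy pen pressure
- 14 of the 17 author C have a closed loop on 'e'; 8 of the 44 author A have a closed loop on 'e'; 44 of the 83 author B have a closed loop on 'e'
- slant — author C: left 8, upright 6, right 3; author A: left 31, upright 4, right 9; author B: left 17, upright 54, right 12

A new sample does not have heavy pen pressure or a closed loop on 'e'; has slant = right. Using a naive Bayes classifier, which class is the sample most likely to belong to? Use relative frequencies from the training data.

author C: (17/144) × (13/17) × (3/17) × (3/17) ≈ 0.00281142
author A: (44/144) × (3/44) × (36/44) × (9/44) ≈ 0.00348657
author B: (83/144) × (47/83) × (39/83) × (12/83) ≈ 0.022173
Highest score → author B.

author B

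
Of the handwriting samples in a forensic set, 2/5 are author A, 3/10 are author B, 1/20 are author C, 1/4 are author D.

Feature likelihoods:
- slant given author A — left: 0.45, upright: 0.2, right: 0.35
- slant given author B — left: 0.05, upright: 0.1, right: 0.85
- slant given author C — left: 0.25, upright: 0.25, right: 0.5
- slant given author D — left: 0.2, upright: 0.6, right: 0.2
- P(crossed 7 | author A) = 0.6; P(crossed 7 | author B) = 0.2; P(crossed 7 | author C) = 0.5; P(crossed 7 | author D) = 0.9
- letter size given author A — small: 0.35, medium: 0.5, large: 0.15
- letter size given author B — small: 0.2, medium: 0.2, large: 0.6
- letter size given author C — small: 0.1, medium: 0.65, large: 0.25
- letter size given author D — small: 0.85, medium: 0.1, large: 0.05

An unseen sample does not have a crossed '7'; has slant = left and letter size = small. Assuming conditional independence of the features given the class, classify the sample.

author A

author A: 0.4 × 0.45 × (1−0.6) × 0.35 = 0.0252
author B: 0.3 × 0.05 × (1−0.2) × 0.2 = 0.0024
author C: 0.05 × 0.25 × (1−0.5) × 0.1 = 0.000625
author D: 0.25 × 0.2 × (1−0.9) × 0.85 = 0.00425
Highest score → author A.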